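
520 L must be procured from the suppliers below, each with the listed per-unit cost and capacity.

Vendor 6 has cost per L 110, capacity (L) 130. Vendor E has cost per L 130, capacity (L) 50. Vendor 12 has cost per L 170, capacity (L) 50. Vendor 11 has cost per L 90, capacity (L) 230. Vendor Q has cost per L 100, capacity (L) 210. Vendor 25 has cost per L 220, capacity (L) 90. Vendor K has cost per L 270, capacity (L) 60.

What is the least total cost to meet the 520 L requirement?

50500

Fill from the cheapest supplier first.
Take 230 from Vendor 11 at 90 ; need 290 more.
Vendor Q (100): use full 210 ; 80 L to go.
Vendor 6 (110): take the remaining 80 ; done.
Vendor E, Vendor 12, Vendor 25, Vendor K: unused.
Cost = 230×90 + 210×100 + 80×110 = 50500.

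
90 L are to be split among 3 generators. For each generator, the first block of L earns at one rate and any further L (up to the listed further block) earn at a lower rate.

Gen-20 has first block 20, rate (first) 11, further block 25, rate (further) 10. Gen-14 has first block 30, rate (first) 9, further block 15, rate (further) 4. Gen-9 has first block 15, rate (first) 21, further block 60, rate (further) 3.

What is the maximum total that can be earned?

Treat each block as its own option and order by rate: Gen-9/first 21 > Gen-20/first 11 > Gen-20/second 10 > Gen-14/first 9 > Gen-14/second 4 > Gen-9/second 3.
Gen-9 first at 21: fill all 15 — 75 left.
Fill Gen-20 first block (20 at 11) — 55 left.
Fill Gen-20 second block (25 at 10) — 30 left.
Gen-14 first at 9: fill all 30 — 0 left.
Total = 21×15 + 11×20 + 10×25 + 9×30 = 1055.

1055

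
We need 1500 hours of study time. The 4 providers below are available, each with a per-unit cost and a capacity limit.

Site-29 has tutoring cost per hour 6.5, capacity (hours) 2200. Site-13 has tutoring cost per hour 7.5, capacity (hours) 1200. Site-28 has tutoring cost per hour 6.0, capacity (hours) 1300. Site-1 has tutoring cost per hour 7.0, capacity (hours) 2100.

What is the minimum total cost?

Cheapest first:
Take 1300 from Site-28 at 6.0 ; need 200 more.
Site-29 (6.5): take the remaining 200 ; done.
Site-1, Site-13: unused.
Cost = 1300×6.0 + 200×6.5 = 9100.

9100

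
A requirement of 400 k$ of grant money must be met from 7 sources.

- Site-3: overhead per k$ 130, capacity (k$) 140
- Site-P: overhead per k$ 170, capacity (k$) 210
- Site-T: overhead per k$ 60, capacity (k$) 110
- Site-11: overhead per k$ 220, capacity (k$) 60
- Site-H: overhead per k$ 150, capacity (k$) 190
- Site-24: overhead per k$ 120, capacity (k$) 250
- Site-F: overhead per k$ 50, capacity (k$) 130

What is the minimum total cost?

Use sources in increasing cost order.
Take 130 from Site-F at 50 ; need 270 more.
Site-T (60): use full 110 ; 160 k$ to go.
Site-24 (120): take the remaining 160 ; done.
Site-3, Site-H, Site-P, Site-11: unused.
Cost = 130×50 + 110×60 + 160×120 = 32300.

32300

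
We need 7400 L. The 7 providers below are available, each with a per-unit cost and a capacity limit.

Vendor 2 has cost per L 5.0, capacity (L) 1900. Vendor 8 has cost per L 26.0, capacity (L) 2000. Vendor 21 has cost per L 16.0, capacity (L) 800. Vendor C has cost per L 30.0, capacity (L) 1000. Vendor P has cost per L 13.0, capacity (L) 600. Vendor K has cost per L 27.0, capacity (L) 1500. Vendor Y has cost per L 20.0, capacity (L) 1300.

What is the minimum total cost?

Fill from the cheapest provider first.
Take 1900 from Vendor 2 at 5.0 ; need 5500 more.
Vendor P (13.0): use full 600 ; 4900 L to go.
Take 800 from Vendor 21 at 16.0 ; need 4100 more.
Vendor Y (20.0): use full 1300 ; 2800 L to go.
Vendor 8 at 26.0: take all 2000 L ; 800 still needed.
Vendor K at 27.0: take 800 of its 1500 ; requirement met.
Vendor C: unused.
Cost = 1900×5.0 + 600×13.0 + 800×16.0 + 1300×20.0 + 2000×26.0 + 800×27.0 = 129700.

129700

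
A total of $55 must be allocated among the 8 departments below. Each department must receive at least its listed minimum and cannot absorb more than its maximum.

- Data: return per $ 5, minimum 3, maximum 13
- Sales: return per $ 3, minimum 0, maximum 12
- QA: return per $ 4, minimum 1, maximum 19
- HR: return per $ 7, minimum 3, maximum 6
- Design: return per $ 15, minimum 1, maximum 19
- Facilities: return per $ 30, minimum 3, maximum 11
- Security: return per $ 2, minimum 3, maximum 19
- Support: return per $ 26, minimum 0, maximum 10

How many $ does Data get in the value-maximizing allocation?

5

Meeting every minimum uses 3+0+1+3+1+3+3+0 = 14 $, leaving 41.
Order the departments by return per $: Facilities 30 > Support 26 > Design 15 > HR 7 > Data 5 > QA 4 > Sales 3 > Security 2.
Facilities takes 8 more to reach its cap of 11 — 33 left.
Support takes 10 more to reach its cap of 10 — 23 left.
Give Design 18 more to hit its cap of 19 — 5 left.
HR: +3 to 6 (cap) — 2 left.
Only 2 left; Data takes them to reach 5.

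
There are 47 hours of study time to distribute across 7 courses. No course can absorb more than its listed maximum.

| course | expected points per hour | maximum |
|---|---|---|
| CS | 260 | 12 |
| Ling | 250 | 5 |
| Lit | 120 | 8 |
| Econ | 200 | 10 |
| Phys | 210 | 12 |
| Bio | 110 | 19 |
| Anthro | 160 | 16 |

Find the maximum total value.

Rank by expected points per hour: CS 260 > Ling 250 > Phys 210 > Econ 200 > Anthro 160 > Lit 120 > Bio 110.
CS: +12 to 12 (cap) → 35 left.
Ling takes 5 to reach its cap of 5 → 30 left.
Give Phys 12 to hit its cap of 12 → 18 left.
Give Econ 10 to hit its cap of 10 → 8 left.
Anthro: +8 (room for 16) → 8. Pool exhausted.
Total = 260×12 + 250×5 + 200×10 + 210×12 + 160×8 = 10170.

10170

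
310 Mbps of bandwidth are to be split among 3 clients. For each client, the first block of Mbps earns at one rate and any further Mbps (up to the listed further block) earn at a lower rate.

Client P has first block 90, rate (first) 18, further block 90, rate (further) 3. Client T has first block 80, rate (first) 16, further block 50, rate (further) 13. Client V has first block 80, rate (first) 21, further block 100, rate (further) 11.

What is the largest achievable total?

Rank every tier by rate: Client V/T1 21 > Client P/T1 18 > Client T/T1 16 > Client T/T2 13 > Client V/T2 11 > Client P/T2 3.
Client V/T1 (21): +80 → 230 left.
Fill Client P T1 block (90 at 18) → 140 left.
Client T/T1 (16): +80 → 60 left.
Client T/T2 (13): +50 → 10 left.
Client V/T2: +10 of 100 at 11; pool empty.
Total = 21×80 + 18×90 + 16×80 + 13×50 + 11×10 = 5340.

5340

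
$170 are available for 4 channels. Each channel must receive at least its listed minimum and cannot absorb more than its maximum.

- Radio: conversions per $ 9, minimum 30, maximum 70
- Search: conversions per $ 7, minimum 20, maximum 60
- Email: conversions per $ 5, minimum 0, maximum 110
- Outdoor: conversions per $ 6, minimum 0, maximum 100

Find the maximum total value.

Meeting every minimum uses 30+20+0+0 = 50 $, leaving 120.
Order the channels by conversions per $: Radio 9 > Search 7 > Outdoor 6 > Email 5.
Radio takes 40 more to reach its cap of 70 — 80 left.
Search: +40 to 60 (cap) — 40 left.
Outdoor: +40 (room for 100) → 40. Pool exhausted.
Total = 9×70 + 7×60 + 6×40 = 1290.

1290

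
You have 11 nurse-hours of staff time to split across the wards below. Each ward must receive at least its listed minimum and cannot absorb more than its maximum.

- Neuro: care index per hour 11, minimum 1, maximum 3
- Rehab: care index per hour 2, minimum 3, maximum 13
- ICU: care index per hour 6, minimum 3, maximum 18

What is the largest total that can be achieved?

69

Meeting every minimum uses 1+3+3 = 7 nurse-hours, leaving 4.
Highest care index per hour first: Neuro 11 > ICU 6 > Rehab 2.
Neuro: +2 to 3 (cap) ; 2 left.
Only 2 left; ICU takes them to reach 5.
Total = 11×3 + 2×3 + 6×5 = 69.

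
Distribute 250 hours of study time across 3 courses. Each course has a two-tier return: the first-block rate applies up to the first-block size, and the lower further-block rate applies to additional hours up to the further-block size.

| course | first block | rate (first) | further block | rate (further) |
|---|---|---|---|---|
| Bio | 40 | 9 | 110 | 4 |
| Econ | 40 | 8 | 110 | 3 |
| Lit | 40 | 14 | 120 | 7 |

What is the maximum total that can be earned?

2120

Order all 6 blocks by rate: Lit/T1 14 > Bio/T1 9 > Econ/T1 8 > Lit/T2 7 > Bio/T2 4 > Econ/T2 3.
Lit/T1 (14): +40 ; 210 left.
Bio/T1 (9): +40 ; 170 left.
Econ/T1 (8): +40 ; 130 left.
Lit/T2 (7): +120 ; 10 left.
Bio/T2: +10 of 110 at 4; pool empty.
Total = 14×40 + 9×40 + 8×40 + 7×120 + 4×10 = 2120.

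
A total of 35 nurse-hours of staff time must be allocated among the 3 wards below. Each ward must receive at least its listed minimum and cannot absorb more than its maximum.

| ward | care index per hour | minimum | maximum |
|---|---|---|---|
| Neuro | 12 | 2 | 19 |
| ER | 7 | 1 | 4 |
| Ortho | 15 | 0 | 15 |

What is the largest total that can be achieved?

Meeting every minimum uses 2+1+0 = 3 nurse-hours, leaving 32.
Highest care index per hour first: Ortho 15 > Neuro 12 > ER 7.
Ortho: +15 to 15 (cap) — 17 left.
Neuro: +17 to 19 (cap) — 0 left.
Total = 12×19 + 7×1 + 15×15 = 460.

460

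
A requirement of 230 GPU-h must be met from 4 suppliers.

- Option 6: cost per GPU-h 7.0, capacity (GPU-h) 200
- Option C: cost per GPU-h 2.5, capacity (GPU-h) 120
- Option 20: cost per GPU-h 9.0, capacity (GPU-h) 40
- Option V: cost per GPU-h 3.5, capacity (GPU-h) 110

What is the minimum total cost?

685

Cheapest first:
Take 120 from Option C at 2.5 → need 110 more.
Option V (3.5): use full 110 → 0 GPU-h to go.
Option 6, Option 20: unused.
Cost = 120×2.5 + 110×3.5 = 685.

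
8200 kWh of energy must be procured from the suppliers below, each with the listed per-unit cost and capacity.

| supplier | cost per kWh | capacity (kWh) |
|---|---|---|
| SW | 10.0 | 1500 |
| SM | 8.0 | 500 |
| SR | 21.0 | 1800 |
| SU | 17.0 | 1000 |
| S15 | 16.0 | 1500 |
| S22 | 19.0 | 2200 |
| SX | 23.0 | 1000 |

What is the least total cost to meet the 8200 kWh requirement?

Use suppliers in increasing cost order.
SM (8.0): use full 500 ; 7700 kWh to go.
SW at 10.0: take all 1500 kWh ; 6200 still needed.
S15 at 16.0: take all 1500 kWh ; 4700 still needed.
Take 1000 from SU at 17.0 ; need 3700 more.
Take 2200 from S22 at 19.0 ; need 1500 more.
Take 1500 from SR at 21.0 to finish.
SX: unused.
Cost = 500×8.0 + 1500×10.0 + 1500×16.0 + 1000×17.0 + 2200×19.0 + 1500×21.0 = 133300.

133300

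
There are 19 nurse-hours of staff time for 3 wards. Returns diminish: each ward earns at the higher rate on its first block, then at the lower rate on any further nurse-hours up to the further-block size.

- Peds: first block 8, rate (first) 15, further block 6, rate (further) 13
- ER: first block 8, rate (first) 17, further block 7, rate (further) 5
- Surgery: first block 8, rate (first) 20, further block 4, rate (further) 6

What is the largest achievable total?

341

Rank every tier by rate: Surgery/T1 20 > ER/T1 17 > Peds/T1 15 > Peds/T2 13 > Surgery/T2 6 > ER/T2 5.
Surgery T1 at 20: fill all 8 ; 11 left.
ER T1 at 17: fill all 8 ; 3 left.
Peds T1 at 15: only 3 left, fill 3.
Total = 20×8 + 17×8 + 15×3 = 341.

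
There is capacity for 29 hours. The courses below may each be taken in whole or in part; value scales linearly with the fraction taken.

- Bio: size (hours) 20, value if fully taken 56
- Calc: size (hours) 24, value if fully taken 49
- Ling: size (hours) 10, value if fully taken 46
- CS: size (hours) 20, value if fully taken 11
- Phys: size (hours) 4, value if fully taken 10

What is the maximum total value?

99.2

Sort by value density: Ling 46/10≈4.6, Bio 56/20≈2.8, Phys 10/4≈2.5, Calc 49/24≈2.04, CS 11/20≈0.55.
All 10 hours of Ling fit (value 46) → 19 remain.
Only 19 hours remain; take 19/20 of Bio for value 56×19/20 = 53.2.
Total value = 99.2.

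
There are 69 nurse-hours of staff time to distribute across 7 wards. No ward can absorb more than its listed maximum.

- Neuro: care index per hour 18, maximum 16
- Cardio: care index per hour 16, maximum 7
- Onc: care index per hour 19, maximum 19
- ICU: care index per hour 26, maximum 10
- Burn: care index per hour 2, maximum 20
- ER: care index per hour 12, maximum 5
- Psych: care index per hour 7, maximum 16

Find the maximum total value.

Rank by care index per hour: ICU 26 > Onc 19 > Neuro 18 > Cardio 16 > ER 12 > Psych 7 > Burn 2.
ICU: +10 to 10 (cap) ; 59 left.
Give Onc 19 to hit its cap of 19 ; 40 left.
Neuro takes 16 to reach its cap of 16 ; 24 left.
Cardio: +7 to 7 (cap) ; 17 left.
Give ER 5 to hit its cap of 5 ; 12 left.
Only 12 left; Psych takes them to reach 12.
Total = 18×16 + 16×7 + 19×19 + 26×10 + 12×5 + 7×12 = 1165.

1165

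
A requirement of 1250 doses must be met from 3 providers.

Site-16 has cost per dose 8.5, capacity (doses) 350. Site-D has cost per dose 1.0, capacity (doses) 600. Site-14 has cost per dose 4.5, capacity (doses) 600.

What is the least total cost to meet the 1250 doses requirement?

Fill from the cheapest provider first.
Site-D (1.0): use full 600 ; 650 doses to go.
Site-14 (4.5): use full 600 ; 50 doses to go.
Site-16 at 8.5: take 50 of its 350 ; requirement met.
Cost = 600×1.0 + 600×4.5 + 50×8.5 = 3725.

3725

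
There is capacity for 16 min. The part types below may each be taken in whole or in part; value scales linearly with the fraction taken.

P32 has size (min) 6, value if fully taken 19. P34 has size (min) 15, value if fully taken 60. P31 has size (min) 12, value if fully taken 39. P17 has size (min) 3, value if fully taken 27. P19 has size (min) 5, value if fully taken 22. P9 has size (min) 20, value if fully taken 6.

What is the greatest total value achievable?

Sort by value density: P17 27/3≈9, P19 22/5≈4.4, P34 60/15≈4, P31 39/12≈3.25, P32 19/6≈3.17, P9 6/20≈0.3.
All 3 min of P17 fit (value 27) — 13 remain.
Take all of P19 (5 min, value 22) — 8 min left.
8 min left: a 8/15 share of P34 gives 60×8/15 = 32.
Total value = 81.

81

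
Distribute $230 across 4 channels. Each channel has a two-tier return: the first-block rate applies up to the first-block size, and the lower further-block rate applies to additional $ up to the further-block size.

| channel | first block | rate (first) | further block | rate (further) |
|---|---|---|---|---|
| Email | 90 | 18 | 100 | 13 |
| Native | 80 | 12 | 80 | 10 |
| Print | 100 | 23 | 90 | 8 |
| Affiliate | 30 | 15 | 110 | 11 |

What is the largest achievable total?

Treat each block as its own option and order by rate: Print/tier1 23 > Email/tier1 18 > Affiliate/tier1 15 > Email/tier2 13 > Native/tier1 12 > Affiliate/tier2 11 > Native/tier2 10 > Print/tier2 8.
Print tier1 at 23: fill all 100 ; 130 left.
Fill Email tier1 block (90 at 18) ; 40 left.
Affiliate/tier1 (15): +30 ; 10 left.
Email/tier2: +10 of 100 at 13; pool empty.
Total = 23×100 + 18×90 + 15×30 + 13×10 = 4500.

4500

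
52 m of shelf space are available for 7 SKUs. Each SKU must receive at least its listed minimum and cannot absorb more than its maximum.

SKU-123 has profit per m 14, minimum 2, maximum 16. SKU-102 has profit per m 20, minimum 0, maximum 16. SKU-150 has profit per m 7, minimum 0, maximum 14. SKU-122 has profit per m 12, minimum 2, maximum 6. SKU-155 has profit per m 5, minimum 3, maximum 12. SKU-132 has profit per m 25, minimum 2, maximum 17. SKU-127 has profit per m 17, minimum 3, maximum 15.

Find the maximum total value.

1016

Meeting every minimum uses 2+0+0+2+3+2+3 = 12 m, leaving 40.
Highest profit per m first: SKU-132 25 > SKU-102 20 > SKU-127 17 > SKU-123 14 > SKU-122 12 > SKU-150 7 > SKU-155 5.
SKU-132 takes 15 more to reach its cap of 17 ; 25 left.
SKU-102: +16 to 16 (cap) ; 9 left.
SKU-127: +9 (room for 12) → 12. Pool exhausted.
Total = 14×2 + 20×16 + 12×2 + 5×3 + 25×17 + 17×12 = 1016.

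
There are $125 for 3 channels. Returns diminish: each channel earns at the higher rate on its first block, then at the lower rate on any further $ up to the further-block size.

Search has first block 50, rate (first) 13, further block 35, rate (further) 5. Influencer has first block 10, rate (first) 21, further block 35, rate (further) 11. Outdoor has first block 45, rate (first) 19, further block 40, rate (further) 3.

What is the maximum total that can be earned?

1935

Treat each block as its own option and order by rate: Influencer/T1 21 > Outdoor/T1 19 > Search/T1 13 > Influencer/T2 11 > Search/T2 5 > Outdoor/T2 3.
Fill Influencer T1 block (10 at 21) → 115 left.
Fill Outdoor T1 block (45 at 19) → 70 left.
Search T1 at 13: fill all 50 → 20 left.
Influencer T2 at 11: only 20 left, fill 20.
Total = 21×10 + 19×45 + 13×50 + 11×20 = 1935.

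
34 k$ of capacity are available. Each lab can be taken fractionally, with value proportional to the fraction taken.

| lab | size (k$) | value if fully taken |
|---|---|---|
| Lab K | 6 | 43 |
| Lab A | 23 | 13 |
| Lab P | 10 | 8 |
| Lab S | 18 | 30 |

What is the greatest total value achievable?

Rank by value-to-size ratio: Lab K 43/6≈7.17, Lab S 30/18≈1.67, Lab P 8/10≈0.8, Lab A 13/23≈0.565.
Lab K: take in full, 6 k$ for value 43 ; 28 left.
Take all of Lab S (18 k$, value 30) ; 10 k$ left.
All 10 k$ of Lab P fit (value 8) ; 0 remain.
Total value = 81.

81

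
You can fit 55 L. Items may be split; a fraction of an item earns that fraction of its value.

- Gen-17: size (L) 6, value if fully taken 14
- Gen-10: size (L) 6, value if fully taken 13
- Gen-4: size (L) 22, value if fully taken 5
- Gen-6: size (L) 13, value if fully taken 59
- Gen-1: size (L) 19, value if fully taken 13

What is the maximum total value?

Rank by value-to-size ratio: Gen-6 59/13≈4.54, Gen-17 14/6≈2.33, Gen-10 13/6≈2.17, Gen-1 13/19≈0.684, Gen-4 5/22≈0.227.
Take all of Gen-6 (13 L, value 59) ; 42 L left.
All 6 L of Gen-17 fit (value 14) ; 36 remain.
All 6 L of Gen-10 fit (value 13) ; 30 remain.
Take all of Gen-1 (19 L, value 13) ; 11 L left.
Fill the last 11 L with part of Gen-4: 11/22 of it earns 2.5.
Total value = 101.5.

101.5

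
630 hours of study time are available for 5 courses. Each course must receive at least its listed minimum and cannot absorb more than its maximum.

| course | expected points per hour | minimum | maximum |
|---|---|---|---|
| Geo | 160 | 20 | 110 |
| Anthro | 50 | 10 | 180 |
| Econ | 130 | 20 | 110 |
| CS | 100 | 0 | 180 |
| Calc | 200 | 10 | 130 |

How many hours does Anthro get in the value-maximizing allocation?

Meeting every minimum uses 20+10+20+0+10 = 60 hours, leaving 570.
Highest expected points per hour first: Calc 200 > Geo 160 > Econ 130 > CS 100 > Anthro 50.
Give Calc 120 more to hit its cap of 130 → 450 left.
Give Geo 90 more to hit its cap of 110 → 360 left.
Econ takes 90 more to reach its cap of 110 → 270 left.
Give CS 180 more to hit its cap of 180 → 90 left.
Anthro has room for 170 more but only 90 remain, so it gets 100.

100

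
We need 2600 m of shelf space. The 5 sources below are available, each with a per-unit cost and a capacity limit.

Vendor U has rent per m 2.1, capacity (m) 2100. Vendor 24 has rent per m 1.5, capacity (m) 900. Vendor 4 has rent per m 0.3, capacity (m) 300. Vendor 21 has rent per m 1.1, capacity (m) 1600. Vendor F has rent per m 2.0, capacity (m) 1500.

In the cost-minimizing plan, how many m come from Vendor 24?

Use sources in increasing cost order.
Vendor 4 at 0.3: take all 300 m → 2300 still needed.
Take 1600 from Vendor 21 at 1.1 → need 700 more.
Vendor 24 at 1.5: take 700 of its 900 → requirement met.
Vendor F, Vendor U: unused.

700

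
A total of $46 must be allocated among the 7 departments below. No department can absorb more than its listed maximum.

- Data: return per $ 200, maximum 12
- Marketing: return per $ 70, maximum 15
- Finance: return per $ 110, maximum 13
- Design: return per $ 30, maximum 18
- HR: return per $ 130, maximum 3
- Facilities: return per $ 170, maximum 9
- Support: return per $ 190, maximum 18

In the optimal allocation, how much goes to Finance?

Order the departments by return per $: Data 200 > Support 190 > Facilities 170 > HR 130 > Finance 110 > Marketing 70 > Design 30.
Data takes 12 to reach its cap of 12 — 34 left.
Give Support 18 to hit its cap of 18 — 16 left.
Facilities: +9 to 9 (cap) — 7 left.
Give HR 3 to hit its cap of 3 — 4 left.
Finance has room for 13 but only 4 remain, so it gets 4.

4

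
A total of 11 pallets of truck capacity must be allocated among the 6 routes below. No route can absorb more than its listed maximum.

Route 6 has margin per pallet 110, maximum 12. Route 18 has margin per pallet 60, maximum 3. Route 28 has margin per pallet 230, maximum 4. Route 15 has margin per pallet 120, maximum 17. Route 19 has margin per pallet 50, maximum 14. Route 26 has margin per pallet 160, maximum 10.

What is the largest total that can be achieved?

2040

Order the routes by margin per pallet: Route 28 230 > Route 26 160 > Route 15 120 > Route 6 110 > Route 18 60 > Route 19 50.
Route 28: +4 to 4 (cap) — 7 left.
Only 7 left; Route 26 takes them to reach 7.
Total = 230×4 + 160×7 = 2040.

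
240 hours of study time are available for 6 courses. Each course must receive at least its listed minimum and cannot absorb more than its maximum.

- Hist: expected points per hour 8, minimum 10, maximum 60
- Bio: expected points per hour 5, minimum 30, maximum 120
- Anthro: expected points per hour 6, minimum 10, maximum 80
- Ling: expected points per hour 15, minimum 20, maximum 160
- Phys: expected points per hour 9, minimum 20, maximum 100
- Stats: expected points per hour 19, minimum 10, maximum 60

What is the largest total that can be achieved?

Meeting every minimum uses 10+30+10+20+20+10 = 100 hours, leaving 140.
Order the courses by expected points per hour: Stats 19 > Ling 15 > Phys 9 > Hist 8 > Anthro 6 > Bio 5.
Stats takes 50 more to reach its cap of 60 — 90 left.
Only 90 left; Ling takes them to reach 110.
Total = 8×10 + 5×30 + 6×10 + 15×110 + 9×20 + 19×60 = 3260.

3260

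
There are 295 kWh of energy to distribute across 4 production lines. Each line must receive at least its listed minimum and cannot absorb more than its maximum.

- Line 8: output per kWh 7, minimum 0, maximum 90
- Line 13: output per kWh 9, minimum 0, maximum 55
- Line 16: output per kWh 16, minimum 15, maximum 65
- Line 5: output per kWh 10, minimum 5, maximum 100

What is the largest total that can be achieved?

Meeting every minimum uses 0+0+15+5 = 20 kWh, leaving 275.
Order the production lines by output per kWh: Line 16 16 > Line 5 10 > Line 13 9 > Line 8 7.
Give Line 16 50 more to hit its cap of 65 ; 225 left.
Give Line 5 95 more to hit its cap of 100 ; 130 left.
Line 13 takes 55 more to reach its cap of 55 ; 75 left.
Line 8 has room for 90 more but only 75 remain, so it gets 75.
Total = 7×75 + 9×55 + 16×65 + 10×100 = 3060.

3060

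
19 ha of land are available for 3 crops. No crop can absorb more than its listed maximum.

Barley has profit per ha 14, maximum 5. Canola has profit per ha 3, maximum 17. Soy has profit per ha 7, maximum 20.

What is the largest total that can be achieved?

168

Order the crops by profit per ha: Barley 14 > Soy 7 > Canola 3.
Barley: +5 to 5 (cap) → 14 left.
Soy has room for 20 but only 14 remain, so it gets 14.
Total = 14×5 + 7×14 = 168.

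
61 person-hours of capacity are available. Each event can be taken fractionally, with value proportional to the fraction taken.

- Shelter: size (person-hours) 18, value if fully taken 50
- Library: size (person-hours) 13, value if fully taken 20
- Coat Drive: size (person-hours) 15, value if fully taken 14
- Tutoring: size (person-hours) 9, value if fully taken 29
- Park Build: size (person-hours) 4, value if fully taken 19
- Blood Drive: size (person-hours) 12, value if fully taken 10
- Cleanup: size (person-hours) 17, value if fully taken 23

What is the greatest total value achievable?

141

Best value per unit of size first: Park Build 19/4≈4.75, Tutoring 29/9≈3.22, Shelter 50/18≈2.78, Library 20/13≈1.54, Cleanup 23/17≈1.35, Coat Drive 14/15≈0.933, Blood Drive 10/12≈0.833.
All 4 person-hours of Park Build fit (value 19) ; 57 remain.
Take all of Tutoring (9 person-hours, value 29) ; 48 person-hours left.
Take all of Shelter (18 person-hours, value 50) ; 30 person-hours left.
Library: take in full, 13 person-hours for value 20 ; 17 left.
Cleanup: take in full, 17 person-hours for value 23 ; 0 left.
Total value = 141.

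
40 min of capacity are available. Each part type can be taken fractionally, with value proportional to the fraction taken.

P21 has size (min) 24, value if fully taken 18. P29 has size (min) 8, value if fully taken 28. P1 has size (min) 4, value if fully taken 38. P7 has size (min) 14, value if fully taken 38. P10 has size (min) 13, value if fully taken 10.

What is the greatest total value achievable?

114.75

Sort by value density: P1 38/4≈9.5, P29 28/8≈3.5, P7 38/14≈2.71, P10 10/13≈0.769, P21 18/24≈0.75.
P1: take in full, 4 min for value 38 ; 36 left.
P29: take in full, 8 min for value 28 ; 28 left.
All 14 min of P7 fit (value 38) ; 14 remain.
Take all of P10 (13 min, value 10) ; 1 min left.
Fill the last 1 min with part of P21: 1/24 of it earns 0.75.
Total value = 114.75.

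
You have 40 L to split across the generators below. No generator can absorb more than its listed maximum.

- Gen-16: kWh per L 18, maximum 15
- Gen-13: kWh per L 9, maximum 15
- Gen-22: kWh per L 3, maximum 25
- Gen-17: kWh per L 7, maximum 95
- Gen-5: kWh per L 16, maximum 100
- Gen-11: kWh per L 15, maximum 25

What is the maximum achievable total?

670

Highest kWh per L first: Gen-16 18 > Gen-5 16 > Gen-11 15 > Gen-13 9 > Gen-17 7 > Gen-22 3.
Gen-16: +15 to 15 (cap) ; 25 left.
Only 25 left; Gen-5 takes them to reach 25.
Total = 18×15 + 16×25 = 670.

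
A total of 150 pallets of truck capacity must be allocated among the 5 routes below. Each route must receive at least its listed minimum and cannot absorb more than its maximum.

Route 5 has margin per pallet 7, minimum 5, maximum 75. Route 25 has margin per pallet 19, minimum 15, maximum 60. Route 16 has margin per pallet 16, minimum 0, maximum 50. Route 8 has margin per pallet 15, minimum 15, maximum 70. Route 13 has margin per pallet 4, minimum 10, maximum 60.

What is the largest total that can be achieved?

Meeting every minimum uses 5+15+0+15+10 = 45 pallets, leaving 105.
Order the routes by margin per pallet: Route 25 19 > Route 16 16 > Route 8 15 > Route 5 7 > Route 13 4.
Route 25: +45 to 60 (cap) ; 60 left.
Route 16 takes 50 more to reach its cap of 50 ; 10 left.
Route 8 has room for 55 more but only 10 remain, so it gets 25.
Total = 7×5 + 19×60 + 16×50 + 15×25 + 4×10 = 2390.

2390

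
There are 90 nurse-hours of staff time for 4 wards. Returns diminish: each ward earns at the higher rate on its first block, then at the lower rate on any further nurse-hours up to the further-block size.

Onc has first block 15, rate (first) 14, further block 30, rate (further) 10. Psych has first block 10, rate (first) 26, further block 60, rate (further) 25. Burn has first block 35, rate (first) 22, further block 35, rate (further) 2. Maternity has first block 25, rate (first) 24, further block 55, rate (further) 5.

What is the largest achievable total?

Treat each block as its own option and order by rate: Psych/T1 26 > Psych/T2 25 > Maternity/T1 24 > Burn/T1 22 > Onc/T1 14 > Onc/T2 10 > Maternity/T2 5 > Burn/T2 2.
Psych/T1 (26): +10 — 80 left.
Psych/T2 (25): +60 — 20 left.
Maternity T1 at 24: only 20 left, fill 20.
Total = 26×10 + 25×60 + 24×20 = 2240.

2240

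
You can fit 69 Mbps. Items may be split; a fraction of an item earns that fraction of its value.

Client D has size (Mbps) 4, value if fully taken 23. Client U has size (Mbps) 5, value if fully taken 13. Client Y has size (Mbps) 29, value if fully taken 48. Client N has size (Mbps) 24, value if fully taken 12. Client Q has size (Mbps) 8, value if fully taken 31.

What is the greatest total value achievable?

Rank by value-to-size ratio: Client D 23/4≈5.75, Client Q 31/8≈3.88, Client U 13/5≈2.6, Client Y 48/29≈1.66, Client N 12/24≈0.5.
Take all of Client D (4 Mbps, value 23) ; 65 Mbps left.
Client Q: take in full, 8 Mbps for value 31 ; 57 left.
All 5 Mbps of Client U fit (value 13) ; 52 remain.
Client Y: take in full, 29 Mbps for value 48 ; 23 left.
Only 23 Mbps remain; take 23/24 of Client N for value 12×23/24 = 11.5.
Total value = 126.5.

126.5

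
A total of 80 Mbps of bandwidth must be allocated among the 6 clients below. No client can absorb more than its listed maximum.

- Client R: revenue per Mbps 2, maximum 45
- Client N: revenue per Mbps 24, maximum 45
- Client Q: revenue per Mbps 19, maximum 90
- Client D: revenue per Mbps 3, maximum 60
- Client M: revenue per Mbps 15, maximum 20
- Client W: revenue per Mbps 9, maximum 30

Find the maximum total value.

1745

Order the clients by revenue per Mbps: Client N 24 > Client Q 19 > Client M 15 > Client W 9 > Client D 3 > Client R 2.
Client N: +45 to 45 (cap) ; 35 left.
Only 35 left; Client Q takes them to reach 35.
Total = 24×45 + 19×35 = 1745.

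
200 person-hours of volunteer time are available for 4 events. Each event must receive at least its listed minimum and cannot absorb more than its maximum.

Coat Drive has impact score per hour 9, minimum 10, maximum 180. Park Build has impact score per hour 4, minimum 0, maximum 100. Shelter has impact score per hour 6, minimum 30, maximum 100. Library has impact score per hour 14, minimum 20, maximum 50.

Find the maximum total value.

Meeting every minimum uses 10+0+30+20 = 60 person-hours, leaving 140.
Highest impact score per hour first: Library 14 > Coat Drive 9 > Shelter 6 > Park Build 4.
Library takes 30 more to reach its cap of 50 — 110 left.
Coat Drive has room for 170 more but only 110 remain, so it gets 120.
Total = 9×120 + 6×30 + 14×50 = 1960.

1960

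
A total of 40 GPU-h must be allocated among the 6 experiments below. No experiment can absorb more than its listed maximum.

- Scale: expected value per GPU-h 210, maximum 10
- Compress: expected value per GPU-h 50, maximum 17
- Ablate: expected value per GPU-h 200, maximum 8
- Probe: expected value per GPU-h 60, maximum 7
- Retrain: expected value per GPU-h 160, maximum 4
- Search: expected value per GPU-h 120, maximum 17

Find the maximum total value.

Rank by expected value per GPU-h: Scale 210 > Ablate 200 > Retrain 160 > Search 120 > Probe 60 > Compress 50.
Scale takes 10 to reach its cap of 10 → 30 left.
Ablate takes 8 to reach its cap of 8 → 22 left.
Retrain takes 4 to reach its cap of 4 → 18 left.
Search: +17 to 17 (cap) → 1 left.
Probe: +1 (room for 7) → 1. Pool exhausted.
Total = 210×10 + 200×8 + 60×1 + 160×4 + 120×17 = 6440.

6440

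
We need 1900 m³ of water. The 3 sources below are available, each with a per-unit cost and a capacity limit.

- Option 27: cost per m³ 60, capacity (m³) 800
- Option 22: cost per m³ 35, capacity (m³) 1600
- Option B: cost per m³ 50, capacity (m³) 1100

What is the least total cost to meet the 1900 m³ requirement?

71000

Use sources in increasing cost order.
Option 22 at 35: take all 1600 m³ ; 300 still needed.
Take 300 from Option B at 50 to finish.
Option 27: unused.
Cost = 1600×35 + 300×50 = 71000.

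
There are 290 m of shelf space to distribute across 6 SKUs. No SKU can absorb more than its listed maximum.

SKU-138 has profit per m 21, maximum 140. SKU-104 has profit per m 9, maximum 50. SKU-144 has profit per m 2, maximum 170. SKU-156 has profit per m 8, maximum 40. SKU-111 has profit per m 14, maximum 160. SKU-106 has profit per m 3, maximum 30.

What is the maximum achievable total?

Rank by profit per m: SKU-138 21 > SKU-111 14 > SKU-104 9 > SKU-156 8 > SKU-106 3 > SKU-144 2.
Give SKU-138 140 to hit its cap of 140 — 150 left.
Only 150 left; SKU-111 takes them to reach 150.
Total = 21×140 + 14×150 = 5040.

5040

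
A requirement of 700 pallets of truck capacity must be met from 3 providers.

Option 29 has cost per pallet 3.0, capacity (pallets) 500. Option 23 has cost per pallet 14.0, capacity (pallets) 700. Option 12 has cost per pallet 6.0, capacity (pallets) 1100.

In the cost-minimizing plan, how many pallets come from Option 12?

200

Use providers in increasing cost order.
Take 500 from Option 29 at 3.0 ; need 200 more.
Take 200 from Option 12 at 6.0 to finish.
Option 23: unused.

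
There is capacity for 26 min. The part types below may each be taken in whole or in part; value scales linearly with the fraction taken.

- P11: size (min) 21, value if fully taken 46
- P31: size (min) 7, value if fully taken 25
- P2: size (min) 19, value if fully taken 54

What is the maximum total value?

79

Best value per unit of size first: P31 25/7≈3.57, P2 54/19≈2.84, P11 46/21≈2.19.
All 7 min of P31 fit (value 25) → 19 remain.
P2: take in full, 19 min for value 54 → 0 left.
Total value = 79.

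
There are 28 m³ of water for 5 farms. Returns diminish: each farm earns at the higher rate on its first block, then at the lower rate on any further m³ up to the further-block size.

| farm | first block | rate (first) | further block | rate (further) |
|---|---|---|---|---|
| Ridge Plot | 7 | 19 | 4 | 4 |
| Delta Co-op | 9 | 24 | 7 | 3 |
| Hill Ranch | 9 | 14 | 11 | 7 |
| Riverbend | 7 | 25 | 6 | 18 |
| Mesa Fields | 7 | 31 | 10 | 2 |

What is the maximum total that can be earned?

Rank every tier by rate: Mesa Fields/T1 31 > Riverbend/T1 25 > Delta Co-op/T1 24 > Ridge Plot/T1 19 > Riverbend/T2 18 > Hill Ranch/T1 14 > Hill Ranch/T2 7 > Ridge Plot/T2 4 > Delta Co-op/T2 3 > Mesa Fields/T2 2.
Fill Mesa Fields T1 block (7 at 31) → 21 left.
Fill Riverbend T1 block (7 at 25) → 14 left.
Delta Co-op T1 at 24: fill all 9 → 5 left.
Ridge Plot T1 at 19: only 5 left, fill 5.
Total = 31×7 + 25×7 + 24×9 + 19×5 = 703.

703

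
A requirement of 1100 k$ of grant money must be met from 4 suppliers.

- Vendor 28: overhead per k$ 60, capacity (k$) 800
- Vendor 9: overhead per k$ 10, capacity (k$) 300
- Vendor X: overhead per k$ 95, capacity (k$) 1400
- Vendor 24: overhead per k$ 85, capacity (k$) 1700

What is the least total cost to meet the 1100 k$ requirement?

Cheapest first:
Take 300 from Vendor 9 at 10 — need 800 more.
Vendor 28 at 60: take all 800 k$ — 0 still needed.
Vendor 24, Vendor X: unused.
Cost = 300×10 + 800×60 = 51000.

51000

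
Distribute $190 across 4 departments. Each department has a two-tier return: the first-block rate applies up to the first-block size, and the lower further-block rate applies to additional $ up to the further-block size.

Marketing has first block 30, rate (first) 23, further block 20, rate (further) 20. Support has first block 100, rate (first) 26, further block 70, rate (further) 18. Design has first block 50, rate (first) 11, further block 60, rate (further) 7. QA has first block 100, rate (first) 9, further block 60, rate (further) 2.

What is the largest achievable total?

Rank every tier by rate: Support/T1 26 > Marketing/T1 23 > Marketing/T2 20 > Support/T2 18 > Design/T1 11 > QA/T1 9 > Design/T2 7 > QA/T2 2.
Fill Support T1 block (100 at 26) ; 90 left.
Marketing/T1 (23): +30 ; 60 left.
Fill Marketing T2 block (20 at 20) ; 40 left.
40 remain; put them into Support T2 at 18.
Total = 26×100 + 23×30 + 20×20 + 18×40 = 4410.

4410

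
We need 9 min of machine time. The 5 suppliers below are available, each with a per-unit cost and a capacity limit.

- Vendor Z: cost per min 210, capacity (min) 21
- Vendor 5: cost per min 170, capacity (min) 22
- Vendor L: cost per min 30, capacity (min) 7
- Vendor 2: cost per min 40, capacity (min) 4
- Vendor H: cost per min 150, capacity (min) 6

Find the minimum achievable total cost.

290

Cheapest first:
Vendor L at 30: take all 7 min — 2 still needed.
Vendor 2 (40): take the remaining 2 — done.
Vendor H, Vendor 5, Vendor Z: unused.
Cost = 7×30 + 2×40 = 290.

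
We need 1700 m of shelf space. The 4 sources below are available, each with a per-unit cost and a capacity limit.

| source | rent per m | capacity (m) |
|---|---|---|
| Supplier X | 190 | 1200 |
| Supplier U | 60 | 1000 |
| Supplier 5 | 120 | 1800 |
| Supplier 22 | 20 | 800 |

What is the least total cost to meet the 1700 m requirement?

70000

Fill from the cheapest source first.
Take 800 from Supplier 22 at 20 → need 900 more.
Supplier U (60): take the remaining 900 → done.
Supplier 5, Supplier X: unused.
Cost = 800×20 + 900×60 = 70000.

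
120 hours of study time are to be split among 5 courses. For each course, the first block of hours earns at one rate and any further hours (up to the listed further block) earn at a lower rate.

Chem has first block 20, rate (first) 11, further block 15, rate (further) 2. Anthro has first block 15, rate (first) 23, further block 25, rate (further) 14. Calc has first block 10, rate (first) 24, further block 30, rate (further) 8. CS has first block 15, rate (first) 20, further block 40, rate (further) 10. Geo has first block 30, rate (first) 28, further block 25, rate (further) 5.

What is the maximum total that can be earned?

2345

Treat each block as its own option and order by rate: Geo/first 28 > Calc/first 24 > Anthro/first 23 > CS/first 20 > Anthro/second 14 > Chem/first 11 > CS/second 10 > Calc/second 8 > Geo/second 5 > Chem/second 2.
Fill Geo first block (30 at 28) ; 90 left.
Calc first at 24: fill all 10 ; 80 left.
Anthro first at 23: fill all 15 ; 65 left.
CS first at 20: fill all 15 ; 50 left.
Fill Anthro second block (25 at 14) ; 25 left.
Chem first at 11: fill all 20 ; 5 left.
CS/second: +5 of 40 at 10; pool empty.
Total = 28×30 + 24×10 + 23×15 + 20×15 + 14×25 + 11×20 + 10×5 = 2345.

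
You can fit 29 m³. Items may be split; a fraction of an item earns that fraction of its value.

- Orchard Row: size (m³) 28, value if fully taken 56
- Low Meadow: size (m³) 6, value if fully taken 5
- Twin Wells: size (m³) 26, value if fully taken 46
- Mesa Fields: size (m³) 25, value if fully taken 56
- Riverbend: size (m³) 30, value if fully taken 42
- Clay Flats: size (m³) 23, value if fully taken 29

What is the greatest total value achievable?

Rank by value-to-size ratio: Mesa Fields 56/25≈2.24, Orchard Row 56/28≈2, Twin Wells 46/26≈1.77, Riverbend 42/30≈1.4, Clay Flats 29/23≈1.26, Low Meadow 5/6≈0.833.
All 25 m³ of Mesa Fields fit (value 56) ; 4 remain.
Only 4 m³ remain; take 4/28 of Orchard Row for value 56×4/28 = 8.
Total value = 64.

64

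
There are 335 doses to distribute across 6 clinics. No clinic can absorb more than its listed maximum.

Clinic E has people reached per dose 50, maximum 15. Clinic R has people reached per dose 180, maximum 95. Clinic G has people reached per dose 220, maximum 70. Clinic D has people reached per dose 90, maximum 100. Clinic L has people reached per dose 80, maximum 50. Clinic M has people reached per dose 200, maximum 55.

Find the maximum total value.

Rank by people reached per dose: Clinic G 220 > Clinic M 200 > Clinic R 180 > Clinic D 90 > Clinic L 80 > Clinic E 50.
Give Clinic G 70 to hit its cap of 70 — 265 left.
Give Clinic M 55 to hit its cap of 55 — 210 left.
Clinic R takes 95 to reach its cap of 95 — 115 left.
Clinic D: +100 to 100 (cap) — 15 left.
Only 15 left; Clinic L takes them to reach 15.
Total = 180×95 + 220×70 + 90×100 + 80×15 + 200×55 = 53700.

53700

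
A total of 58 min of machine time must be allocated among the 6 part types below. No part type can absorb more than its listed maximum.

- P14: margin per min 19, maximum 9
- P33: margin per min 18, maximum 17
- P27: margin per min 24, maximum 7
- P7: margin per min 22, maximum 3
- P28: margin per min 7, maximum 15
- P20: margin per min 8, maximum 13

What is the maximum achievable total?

Highest margin per min first: P27 24 > P7 22 > P14 19 > P33 18 > P20 8 > P28 7.
Give P27 7 to hit its cap of 7 ; 51 left.
P7: +3 to 3 (cap) ; 48 left.
P14: +9 to 9 (cap) ; 39 left.
P33 takes 17 to reach its cap of 17 ; 22 left.
Give P20 13 to hit its cap of 13 ; 9 left.
P28 has room for 15 but only 9 remain, so it gets 9.
Total = 19×9 + 18×17 + 24×7 + 22×3 + 7×9 + 8×13 = 878.

878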